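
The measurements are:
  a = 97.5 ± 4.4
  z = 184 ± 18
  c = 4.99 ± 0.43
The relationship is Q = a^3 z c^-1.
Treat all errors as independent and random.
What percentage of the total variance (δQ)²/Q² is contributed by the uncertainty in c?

21.0%

(δQ/Q)² = (3·δa/a)² + (1·δz/z)² + (-1·δc/c)²
  a term: (3×0.0451)² = 0.0183
  z term: (1×0.0978)² = 0.00957
  c term: (-1×0.0862)² = 0.00743
Total = 0.0353. Share from c = 0.00743/0.0353 = 0.210.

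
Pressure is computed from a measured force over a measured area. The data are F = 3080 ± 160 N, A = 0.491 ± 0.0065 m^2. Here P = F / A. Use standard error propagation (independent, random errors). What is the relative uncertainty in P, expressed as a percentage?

5.36%

For a monomial P ∝ F, A^-1, fractional errors add in quadrature:
  (1·δF/F)² = (1×0.0519)² = 0.00270;  (-1·δA/A)² = (-1×0.0132)² = 0.000175
δP/P = √(0.00287) = 0.0536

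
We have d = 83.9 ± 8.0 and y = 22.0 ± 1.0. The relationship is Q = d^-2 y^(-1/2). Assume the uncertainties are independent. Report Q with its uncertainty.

Products/powers → add relative errors in quadrature, weighted by exponent:
  (-2·δd/d)² = (-2×0.0954)² = 0.0364;  (−½·δy/y)² = (-0.5×0.0455)² = 0.000517
δQ/Q = √(0.0369) = 0.192
Q = 3.03e-05, so δQ = 0.192 × 3.03e-05 = 5.82e-06.

(3.03 ± 0.582) × 10^-5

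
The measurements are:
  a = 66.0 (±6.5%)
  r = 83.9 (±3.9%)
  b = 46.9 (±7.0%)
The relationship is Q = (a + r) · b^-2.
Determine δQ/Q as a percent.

Let u = a + r = 150. δu = √(δa² + δr²) = √(18.4 + 10.7) = 5.40, so δu/u = 0.0360.
Q is then a monomial in u, b:
δQ/Q = √((δu/u)² + (-2·δb/b)²) = √(0.00130 + 0.0196) = 0.145

14.5%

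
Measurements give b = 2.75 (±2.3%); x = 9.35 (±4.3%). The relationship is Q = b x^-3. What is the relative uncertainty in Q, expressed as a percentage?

13.1%

Q is a product of powers, so relative uncertainties combine in quadrature:
  (1·δb/b)² = (1×0.0230)² = 0.000529;  (-3·δx/x)² = (-3×0.0430)² = 0.0166
δQ/Q = √(0.0172) = 0.131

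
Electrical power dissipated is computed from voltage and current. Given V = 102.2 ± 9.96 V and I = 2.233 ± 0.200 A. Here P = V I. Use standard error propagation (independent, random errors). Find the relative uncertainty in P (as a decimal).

P is a product of powers, so relative uncertainties combine in quadrature:
  (1·δV/V)² = (1×0.0975)² = 0.00950;  (1·δI/I)² = (1×0.0896)² = 0.00802
δP/P = √(0.0175) = 0.132

0.132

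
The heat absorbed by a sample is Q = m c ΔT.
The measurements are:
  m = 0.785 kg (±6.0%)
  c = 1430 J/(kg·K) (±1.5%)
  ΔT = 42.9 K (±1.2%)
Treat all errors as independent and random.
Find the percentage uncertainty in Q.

Q is a product of powers, so relative uncertainties combine in quadrature:
  (1·δm/m)² = (1×0.0600)² = 0.00360;  (1·δc/c)² = (1×0.0150)² = 0.000225;  (1·δΔT/ΔT)² = (1×0.0120)² = 0.000144
δQ/Q = √(0.00397) = 0.0630

6.30%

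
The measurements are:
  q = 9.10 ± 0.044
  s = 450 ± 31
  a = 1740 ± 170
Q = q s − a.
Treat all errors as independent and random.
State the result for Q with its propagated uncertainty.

2360 ± 330

Let p = q·s = 4100. δp/p = √((1·δq/q)² + (1·δs/s)²) = √(2.34e-05 + 0.00475) = 0.0691, so δp = 283.
Q = p − a: δQ = √(δp² + δa²) = √(80000 + 28900) = 330
Q = 2360.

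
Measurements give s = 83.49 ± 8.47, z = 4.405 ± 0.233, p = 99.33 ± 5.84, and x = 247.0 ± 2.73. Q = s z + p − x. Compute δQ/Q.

Let w = s·z = 367.8. δw/w = √((1·δs/s)² + (1·δz/z)²) = √(0.0103 + 0.00280) = 0.114, so δw = 42.1.
Q = w + p − x: δQ = √(δw² + δp² + δx²) = √(1770 + 34.1 + 7.45) = 42.6
Q = 220.1, so δQ/Q = 42.6/220.1 = 0.193.

0.193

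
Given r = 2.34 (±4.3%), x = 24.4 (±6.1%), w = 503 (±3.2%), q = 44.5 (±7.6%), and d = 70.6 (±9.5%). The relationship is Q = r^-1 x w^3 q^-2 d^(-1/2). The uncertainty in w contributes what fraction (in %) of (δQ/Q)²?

(δQ/Q)² = (-1·δr/r)² + (1·δx/x)² + (3·δw/w)² + (-2·δq/q)² + (−½·δd/d)²
  r term: (-1×0.0430)² = 0.00185
  x term: (1×0.0610)² = 0.00372
  w term: (3×0.0320)² = 0.00922
  q term: (-2×0.0760)² = 0.0231
  d term: (-0.5×0.0950)² = 0.00226
Total = 0.0401. Share from w = 0.00922/0.0401 = 0.230.

23.0%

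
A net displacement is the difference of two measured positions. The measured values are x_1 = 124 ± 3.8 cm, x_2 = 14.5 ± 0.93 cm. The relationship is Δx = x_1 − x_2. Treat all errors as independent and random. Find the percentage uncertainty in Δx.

Δx is a linear combination, so absolute uncertainties add in quadrature:
  (δx_1)² = 14.4;  (δx_2)² = 0.865
δΔx = √(15.3) = 3.91 cm
Δx = 110 cm, so δΔx/Δx = 3.91/110 = 0.0357.

3.57%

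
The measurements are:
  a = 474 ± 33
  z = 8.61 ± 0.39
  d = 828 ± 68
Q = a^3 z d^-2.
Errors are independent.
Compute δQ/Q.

0.270

Q is a product of powers, so relative uncertainties combine in quadrature:
  (3·δa/a)² = (3×0.0696)² = 0.0436;  (1·δz/z)² = (1×0.0453)² = 0.00205;  (-2·δd/d)² = (-2×0.0821)² = 0.0270
δQ/Q = √(0.0727) = 0.270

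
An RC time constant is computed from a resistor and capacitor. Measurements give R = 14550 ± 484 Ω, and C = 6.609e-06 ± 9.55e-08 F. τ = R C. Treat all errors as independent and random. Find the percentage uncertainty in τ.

Products/powers → add relative errors in quadrature, weighted by exponent:
  (1·δR/R)² = (1×0.0333)² = 0.00111;  (1·δC/C)² = (1×0.0144)² = 0.000209
δτ/τ = √(0.00132) = 0.0363

3.63%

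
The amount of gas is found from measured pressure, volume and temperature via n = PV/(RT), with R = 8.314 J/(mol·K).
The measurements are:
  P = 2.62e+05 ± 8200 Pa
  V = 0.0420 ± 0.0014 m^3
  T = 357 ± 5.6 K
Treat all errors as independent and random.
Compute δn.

Since n is a product/quotient, work with relative uncertainties:
  (1·δP/P)² = (1×0.0313)² = 0.000980;  (1·δV/V)² = (1×0.0333)² = 0.00111;  (-1·δT/T)² = (-1×0.0157)² = 0.000246
δn/n = √(0.00234) = 0.0483
n = 3.71 mol, so δn = 0.0483 × 3.71 = 0.179 mol.

0.179 mol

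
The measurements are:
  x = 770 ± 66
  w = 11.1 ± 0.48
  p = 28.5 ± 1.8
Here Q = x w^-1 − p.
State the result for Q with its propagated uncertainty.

Let h = x·w^-1 = 69.4. δh/h = √((1·δx/x)² + (-1·δw/w)²) = √(0.00735 + 0.00187) = 0.0960, so δh = 6.66.
Q = h − p: δQ = √(δh² + δp²) = √(44.4 + 3.24) = 6.90
Q = 40.9.

40.9 ± 6.90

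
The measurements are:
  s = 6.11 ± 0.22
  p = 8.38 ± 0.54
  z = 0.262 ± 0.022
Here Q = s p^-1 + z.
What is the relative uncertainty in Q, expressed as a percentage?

5.87%

Let w = s·p^-1 = 0.729. δw/w = √((1·δs/s)² + (-1·δp/p)²) = √(0.00130 + 0.00415) = 0.0738, so δw = 0.0538.
Q = w + z: δQ = √(δw² + δz²) = √(0.00290 + 0.000484) = 0.0581
Q = 0.991, so δQ/Q = 0.0581/0.991 = 0.0587.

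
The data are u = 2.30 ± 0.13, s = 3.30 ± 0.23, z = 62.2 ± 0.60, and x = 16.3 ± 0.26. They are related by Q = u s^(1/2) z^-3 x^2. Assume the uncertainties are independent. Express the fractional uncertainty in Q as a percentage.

Each factor contributes (exponent × relative error)² to (δQ/Q)²:
  (1·δu/u)² = (1×0.0565)² = 0.00319;  (½·δs/s)² = (0.5×0.0697)² = 0.00121;  (-3·δz/z)² = (-3×0.00965)² = 0.000837;  (2·δx/x)² = (2×0.0160)² = 0.00102
δQ/Q = √(0.00626) = 0.0791

7.91%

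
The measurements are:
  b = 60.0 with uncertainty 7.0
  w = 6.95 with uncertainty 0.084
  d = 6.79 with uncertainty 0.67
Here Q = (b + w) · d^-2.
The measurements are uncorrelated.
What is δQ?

0.324

Let u = b + w = 67.0. δu = √(δb² + δw²) = √(49.0 + 0.00706) = 7.00, so δu/u = 0.105.
Q is then a monomial in u, d:
δQ/Q = √((δu/u)² + (-2·δd/d)²) = √(0.0109 + 0.0389) = 0.223
Q = 1.45, so δQ = 0.223 × 1.45 = 0.324.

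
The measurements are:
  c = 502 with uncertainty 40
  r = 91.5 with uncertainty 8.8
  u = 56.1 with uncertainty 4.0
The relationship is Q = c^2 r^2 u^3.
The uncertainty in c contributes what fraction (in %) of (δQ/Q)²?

(δQ/Q)² = (2·δc/c)² + (2·δr/r)² + (3·δu/u)²
  c term: (2×0.0797)² = 0.0254
  r term: (2×0.0962)² = 0.0370
  u term: (3×0.0713)² = 0.0458
Total = 0.108. Share from c = 0.0254/0.108 = 0.235.

23.5%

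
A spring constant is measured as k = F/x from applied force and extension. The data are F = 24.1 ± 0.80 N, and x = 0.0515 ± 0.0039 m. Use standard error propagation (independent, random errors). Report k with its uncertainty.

468 ± 38.7 N/m

k is a product of powers, so relative uncertainties combine in quadrature:
  (1·δF/F)² = (1×0.0332)² = 0.00110;  (-1·δx/x)² = (-1×0.0757)² = 0.00573
δk/k = √(0.00684) = 0.0827
k = 468 N/m, so δk = 0.0827 × 468 = 38.7 N/m.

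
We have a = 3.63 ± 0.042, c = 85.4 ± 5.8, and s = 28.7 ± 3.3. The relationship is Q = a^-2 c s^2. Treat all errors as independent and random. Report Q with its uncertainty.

Q is a product of powers, so relative uncertainties combine in quadrature:
  (-2·δa/a)² = (-2×0.0116)² = 0.000535;  (1·δc/c)² = (1×0.0679)² = 0.00461;  (2·δs/s)² = (2×0.115)² = 0.0529
δQ/Q = √(0.0580) = 0.241
Q = 5340, so δQ = 0.241 × 5340 = 1290.

5340 ± 1290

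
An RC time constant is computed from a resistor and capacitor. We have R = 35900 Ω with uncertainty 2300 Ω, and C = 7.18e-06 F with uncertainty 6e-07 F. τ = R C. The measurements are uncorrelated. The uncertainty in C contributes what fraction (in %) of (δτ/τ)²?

(δτ/τ)² = (1·δR/R)² + (1·δC/C)²
  R term: (1×0.0641)² = 0.00410
  C term: (1×0.0836)² = 0.00698
Total = 0.0111. Share from C = 0.00698/0.0111 = 0.630.

63.0%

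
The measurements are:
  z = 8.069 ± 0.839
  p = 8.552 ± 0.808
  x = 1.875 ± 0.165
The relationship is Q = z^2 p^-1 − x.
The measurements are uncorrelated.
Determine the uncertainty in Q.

1.75

Let w = z^2·p^-1 = 7.613. δw/w = √((2·δz/z)² + (-1·δp/p)²) = √(0.0432 + 0.00893) = 0.228, so δw = 1.74.
Q = w − x: δQ = √(δw² + δx²) = √(3.02 + 0.0272) = 1.75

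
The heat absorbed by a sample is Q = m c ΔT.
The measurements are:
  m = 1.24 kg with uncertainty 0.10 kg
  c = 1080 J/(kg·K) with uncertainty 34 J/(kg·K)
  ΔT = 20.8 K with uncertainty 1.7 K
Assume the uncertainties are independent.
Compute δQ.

Products/powers → add relative errors in quadrature, weighted by exponent:
  (1·δm/m)² = (1×0.0806)² = 0.00650;  (1·δc/c)² = (1×0.0315)² = 0.000991;  (1·δΔT/ΔT)² = (1×0.0817)² = 0.00668
δQ/Q = √(0.0142) = 0.119
Q = 27900 J, so δQ = 0.119 × 27900 = 3320 J.

3320 J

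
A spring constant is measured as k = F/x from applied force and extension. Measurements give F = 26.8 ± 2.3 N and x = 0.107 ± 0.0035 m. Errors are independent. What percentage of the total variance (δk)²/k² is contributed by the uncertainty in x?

(δk/k)² = (1·δF/F)² + (-1·δx/x)²
  F term: (1×0.0858)² = 0.00737
  x term: (-1×0.0327)² = 0.00107
Total = 0.00844. Share from x = 0.00107/0.00844 = 0.127.

12.7%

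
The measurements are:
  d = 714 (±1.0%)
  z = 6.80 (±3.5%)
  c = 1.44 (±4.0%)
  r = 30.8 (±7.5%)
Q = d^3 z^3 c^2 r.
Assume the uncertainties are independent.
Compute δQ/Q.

For a monomial Q ∝ d^3, z^3, c^2, r, fractional errors add in quadrature:
  (3·δd/d)² = (3×0.0100)² = 0.000900;  (3·δz/z)² = (3×0.0350)² = 0.0110;  (2·δc/c)² = (2×0.0400)² = 0.00640;  (1·δr/r)² = (1×0.0750)² = 0.00562
δQ/Q = √(0.0240) = 0.155

0.155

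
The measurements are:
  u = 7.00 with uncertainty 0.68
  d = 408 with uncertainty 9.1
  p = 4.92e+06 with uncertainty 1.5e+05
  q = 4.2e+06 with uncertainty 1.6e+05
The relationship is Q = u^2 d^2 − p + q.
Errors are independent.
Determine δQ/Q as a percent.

Let w = u^2·d^2 = 8.16e+06. δw/w = √((2·δu/u)² + (2·δd/d)²) = √(0.0377 + 0.00199) = 0.199, so δw = 1.63e+06.
Q = w − p + q: δQ = √(δw² + δp² + δq²) = √(2.64e+12 + 2.25e+10 + 2.56e+10) = 1.64e+06
Q = 7.44e+06, so δQ/Q = 1.64e+06/7.44e+06 = 0.221.

22.1%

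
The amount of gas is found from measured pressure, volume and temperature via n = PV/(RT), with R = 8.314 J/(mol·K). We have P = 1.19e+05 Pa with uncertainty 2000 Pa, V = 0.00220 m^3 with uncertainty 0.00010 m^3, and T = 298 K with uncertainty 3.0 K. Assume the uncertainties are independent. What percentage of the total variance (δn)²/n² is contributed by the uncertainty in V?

(δn/n)² = (1·δP/P)² + (1·δV/V)² + (-1·δT/T)²
  P term: (1×0.0168)² = 0.000282
  V term: (1×0.0455)² = 0.00207
  T term: (-1×0.0101)² = 0.000101
Total = 0.00245. Share from V = 0.00207/0.00245 = 0.843.

84.3%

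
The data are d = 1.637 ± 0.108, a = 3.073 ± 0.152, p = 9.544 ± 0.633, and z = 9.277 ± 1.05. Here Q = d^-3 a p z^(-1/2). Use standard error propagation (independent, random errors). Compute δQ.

0.487

For a monomial Q ∝ d^-3, a, p, z^(-1/2), fractional errors add in quadrature:
  (-3·δd/d)² = (-3×0.0660)² = 0.0392;  (1·δa/a)² = (1×0.0495)² = 0.00245;  (1·δp/p)² = (1×0.0663)² = 0.00440;  (−½·δz/z)² = (-0.5×0.113)² = 0.00320
δQ/Q = √(0.0492) = 0.222
Q = 2.195, so δQ = 0.222 × 2.195 = 0.487.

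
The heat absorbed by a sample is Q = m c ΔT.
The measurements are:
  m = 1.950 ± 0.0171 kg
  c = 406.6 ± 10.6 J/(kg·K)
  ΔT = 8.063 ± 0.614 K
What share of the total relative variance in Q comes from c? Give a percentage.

10.4%

(δQ/Q)² = (1·δm/m)² + (1·δc/c)² + (1·δΔT/ΔT)²
  m term: (1×0.00877)² = 7.69e-05
  c term: (1×0.0261)² = 0.000680
  ΔT term: (1×0.0762)² = 0.00580
Total = 0.00656. Share from c = 0.000680/0.00656 = 0.104.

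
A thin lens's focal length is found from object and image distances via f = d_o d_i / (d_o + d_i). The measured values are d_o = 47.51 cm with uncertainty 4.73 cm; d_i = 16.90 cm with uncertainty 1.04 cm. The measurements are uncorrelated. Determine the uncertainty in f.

∂f/∂d_o = (d_i/(d_o+d_i))² = 0.0688;  ∂f/∂d_i = (d_o/(d_o+d_i))² = 0.544
δf = √((∂f/∂d_o · δd_o)² + (∂f/∂d_i · δd_i)²) = √(0.106 + 0.320) = 0.653 cm

0.653 cm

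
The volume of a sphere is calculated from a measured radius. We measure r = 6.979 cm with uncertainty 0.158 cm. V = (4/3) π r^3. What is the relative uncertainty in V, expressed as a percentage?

For a monomial V ∝ r^3, fractional errors add in quadrature:
  (3·δr/r)² = (3×0.0226)² = 0.00461
δV/V = √(0.00461) = 0.0679

6.79%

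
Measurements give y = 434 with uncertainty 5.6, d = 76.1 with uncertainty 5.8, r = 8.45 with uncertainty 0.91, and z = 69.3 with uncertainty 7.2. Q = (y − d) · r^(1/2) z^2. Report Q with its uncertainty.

Let u = y − d = 358. δu = √(δy² + δd²) = √(31.4 + 33.6) = 8.06, so δu/u = 0.0225.
Q is then a monomial in u, r, z:
δQ/Q = √((δu/u)² + (½·δr/r)² + (2·δz/z)²) = √(0.000507 + 0.00290 + 0.0432) = 0.216
Q = 5e+06, so δQ = 0.216 × 5e+06 = 1.08e+06.

(5.00 ± 1.08) × 10^6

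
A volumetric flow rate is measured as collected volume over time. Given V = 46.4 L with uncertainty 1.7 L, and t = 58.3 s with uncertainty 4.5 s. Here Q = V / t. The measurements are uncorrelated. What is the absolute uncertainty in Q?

Each factor contributes (exponent × relative error)² to (δQ/Q)²:
  (1·δV/V)² = (1×0.0366)² = 0.00134;  (-1·δt/t)² = (-1×0.0772)² = 0.00596
δQ/Q = √(0.00730) = 0.0854
Q = 0.796 L/s, so δQ = 0.0854 × 0.796 = 0.0680 L/s.

0.0680 L/s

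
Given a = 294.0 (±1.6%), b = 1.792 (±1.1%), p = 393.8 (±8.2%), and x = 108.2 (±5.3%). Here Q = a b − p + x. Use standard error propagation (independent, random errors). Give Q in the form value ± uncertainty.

Let w = a·b = 526.8. δw/w = √((1·δa/a)² + (1·δb/b)²) = √(0.000256 + 0.000121) = 0.0194, so δw = 10.2.
Q = w − p + x: δQ = √(δw² + δp² + δx²) = √(105 + 1040 + 32.9) = 34.4
Q = 241.2.

241.2 ± 34.4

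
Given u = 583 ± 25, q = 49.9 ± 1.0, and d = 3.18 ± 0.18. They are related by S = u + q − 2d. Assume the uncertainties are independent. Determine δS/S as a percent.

3.99%

S is a linear combination, so absolute uncertainties add in quadrature:
  (δu)² = 625;  (δq)² = 1.00;  (2·δd)² = 0.130
δS = √(626) = 25.0
S = 627, so δS/S = 25.0/627 = 0.0399.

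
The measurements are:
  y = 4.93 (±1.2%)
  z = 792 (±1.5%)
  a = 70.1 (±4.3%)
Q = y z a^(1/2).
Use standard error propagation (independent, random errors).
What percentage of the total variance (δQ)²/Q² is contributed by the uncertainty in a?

55.6%

(δQ/Q)² = (1·δy/y)² + (1·δz/z)² + (½·δa/a)²
  y term: (1×0.0120)² = 0.000144
  z term: (1×0.0150)² = 0.000225
  a term: (0.5×0.0430)² = 0.000462
Total = 0.000831. Share from a = 0.000462/0.000831 = 0.556.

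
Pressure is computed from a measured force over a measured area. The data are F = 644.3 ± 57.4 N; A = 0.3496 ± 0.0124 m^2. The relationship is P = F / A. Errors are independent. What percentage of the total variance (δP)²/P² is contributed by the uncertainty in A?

(δP/P)² = (1·δF/F)² + (-1·δA/A)²
  F term: (1×0.0891)² = 0.00794
  A term: (-1×0.0355)² = 0.00126
Total = 0.00919. Share from A = 0.00126/0.00919 = 0.137.

13.7%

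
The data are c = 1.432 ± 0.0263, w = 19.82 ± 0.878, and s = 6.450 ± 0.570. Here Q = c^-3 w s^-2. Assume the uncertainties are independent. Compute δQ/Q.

Each factor contributes (exponent × relative error)² to (δQ/Q)²:
  (-3·δc/c)² = (-3×0.0184)² = 0.00304;  (1·δw/w)² = (1×0.0443)² = 0.00196;  (-2·δs/s)² = (-2×0.0884)² = 0.0312
δQ/Q = √(0.0362) = 0.190

0.190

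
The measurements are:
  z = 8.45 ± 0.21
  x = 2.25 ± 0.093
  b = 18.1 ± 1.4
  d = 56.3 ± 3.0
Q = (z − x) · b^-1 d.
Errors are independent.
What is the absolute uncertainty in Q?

1.95

Let u = z − x = 6.20. δu = √(δz² + δx²) = √(0.0441 + 0.00865) = 0.230, so δu/u = 0.0370.
Q is then a monomial in u, b, d:
δQ/Q = √((δu/u)² + (-1·δb/b)² + (1·δd/d)²) = √(0.00137 + 0.00598 + 0.00284) = 0.101
Q = 19.3, so δQ = 0.101 × 19.3 = 1.95.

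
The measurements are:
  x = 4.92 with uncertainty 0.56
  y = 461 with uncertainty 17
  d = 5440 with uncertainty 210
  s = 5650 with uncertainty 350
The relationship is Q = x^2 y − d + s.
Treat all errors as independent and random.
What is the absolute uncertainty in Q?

2610

Let p = x^2·y = 11200. δp/p = √((2·δx/x)² + (1·δy/y)²) = √(0.0518 + 0.00136) = 0.231, so δp = 2570.
Q = p − d + s: δQ = √(δp² + δd² + δs²) = √(6.62e+06 + 44100 + 1.22e+05) = 2610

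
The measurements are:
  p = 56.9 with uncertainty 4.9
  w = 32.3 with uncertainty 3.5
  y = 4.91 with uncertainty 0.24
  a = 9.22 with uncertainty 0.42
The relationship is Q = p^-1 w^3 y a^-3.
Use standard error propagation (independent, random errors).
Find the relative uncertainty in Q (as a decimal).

0.366

Each factor contributes (exponent × relative error)² to (δQ/Q)²:
  (-1·δp/p)² = (-1×0.0861)² = 0.00742;  (3·δw/w)² = (3×0.108)² = 0.106;  (1·δy/y)² = (1×0.0489)² = 0.00239;  (-3·δa/a)² = (-3×0.0456)² = 0.0187
δQ/Q = √(0.134) = 0.366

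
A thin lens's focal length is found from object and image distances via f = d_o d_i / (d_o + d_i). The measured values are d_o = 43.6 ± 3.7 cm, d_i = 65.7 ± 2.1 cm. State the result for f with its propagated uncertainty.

∂f/∂d_o = (d_i/(d_o+d_i))² = 0.361;  ∂f/∂d_i = (d_o/(d_o+d_i))² = 0.159
δf = √((∂f/∂d_o · δd_o)² + (∂f/∂d_i · δd_i)²) = √(1.79 + 0.112) = 1.38 cm
f = 26.2 cm.

26.2 ± 1.38 cm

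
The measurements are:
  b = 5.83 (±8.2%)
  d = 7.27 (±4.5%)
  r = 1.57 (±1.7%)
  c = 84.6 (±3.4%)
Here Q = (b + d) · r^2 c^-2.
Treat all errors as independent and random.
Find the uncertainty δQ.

0.000397

Let u = b + d = 13.1. δu = √(δb² + δd²) = √(0.229 + 0.107) = 0.579, so δu/u = 0.0442.
Q is then a monomial in u, r, c:
δQ/Q = √((δu/u)² + (2·δr/r)² + (-2·δc/c)²) = √(0.00196 + 0.00116 + 0.00462) = 0.0880
Q = 0.00451, so δQ = 0.0880 × 0.00451 = 0.000397.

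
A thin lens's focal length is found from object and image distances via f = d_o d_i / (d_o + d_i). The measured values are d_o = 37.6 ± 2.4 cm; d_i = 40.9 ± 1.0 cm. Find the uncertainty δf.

∂f/∂d_o = (d_i/(d_o+d_i))² = 0.271;  ∂f/∂d_i = (d_o/(d_o+d_i))² = 0.229
δf = √((∂f/∂d_o · δd_o)² + (∂f/∂d_i · δd_i)²) = √(0.424 + 0.0526) = 0.691 cm

0.691 cm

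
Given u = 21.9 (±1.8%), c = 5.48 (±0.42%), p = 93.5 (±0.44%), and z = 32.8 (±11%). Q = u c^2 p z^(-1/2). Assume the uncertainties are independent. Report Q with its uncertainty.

10700 ± 630

Each factor contributes (exponent × relative error)² to (δQ/Q)²:
  (1·δu/u)² = (1×0.0180)² = 0.000324;  (2·δc/c)² = (2×0.00420)² = 7.06e-05;  (1·δp/p)² = (1×0.00440)² = 1.94e-05;  (−½·δz/z)² = (-0.5×0.110)² = 0.00302
δQ/Q = √(0.00344) = 0.0586
Q = 10700, so δQ = 0.0586 × 10700 = 630.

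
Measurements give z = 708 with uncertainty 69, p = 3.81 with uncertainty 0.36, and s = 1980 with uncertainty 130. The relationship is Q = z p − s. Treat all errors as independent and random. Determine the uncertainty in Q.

389

Let w = z·p = 2700. δw/w = √((1·δz/z)² + (1·δp/p)²) = √(0.00950 + 0.00893) = 0.136, so δw = 366.
Q = w − s: δQ = √(δw² + δs²) = √(1.34e+05 + 16900) = 389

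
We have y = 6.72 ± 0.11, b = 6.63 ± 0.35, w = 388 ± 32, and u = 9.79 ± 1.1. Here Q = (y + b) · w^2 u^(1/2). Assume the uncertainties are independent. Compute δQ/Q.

0.176

Let h = y + b = 13.3. δh = √(δy² + δb²) = √(0.0121 + 0.122) = 0.367, so δh/h = 0.0275.
Q is then a monomial in h, w, u:
δQ/Q = √((δh/h)² + (2·δw/w)² + (½·δu/u)²) = √(0.000755 + 0.0272 + 0.00316) = 0.176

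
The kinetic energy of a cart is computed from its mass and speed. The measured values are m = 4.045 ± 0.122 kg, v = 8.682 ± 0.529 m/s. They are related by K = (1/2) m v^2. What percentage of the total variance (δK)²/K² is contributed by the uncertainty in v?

94.2%

(δK/K)² = (1·δm/m)² + (2·δv/v)²
  m term: (1×0.0302)² = 0.000910
  v term: (2×0.0609)² = 0.0149
Total = 0.0158. Share from v = 0.0149/0.0158 = 0.942.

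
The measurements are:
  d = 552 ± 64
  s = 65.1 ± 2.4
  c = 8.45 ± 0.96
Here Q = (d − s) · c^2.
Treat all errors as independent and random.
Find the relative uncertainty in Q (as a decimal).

0.263

Let u = d − s = 487. δu = √(δd² + δs²) = √(4100 + 5.76) = 64.0, so δu/u = 0.132.
Q is then a monomial in u, c:
δQ/Q = √((δu/u)² + (2·δc/c)²) = √(0.0173 + 0.0516) = 0.263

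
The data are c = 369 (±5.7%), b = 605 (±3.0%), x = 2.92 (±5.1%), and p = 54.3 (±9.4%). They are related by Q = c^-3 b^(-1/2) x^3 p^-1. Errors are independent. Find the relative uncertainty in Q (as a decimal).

0.248

Each factor contributes (exponent × relative error)² to (δQ/Q)²:
  (-3·δc/c)² = (-3×0.0570)² = 0.0292;  (−½·δb/b)² = (-0.5×0.0300)² = 0.000225;  (3·δx/x)² = (3×0.0510)² = 0.0234;  (-1·δp/p)² = (-1×0.0940)² = 0.00884
δQ/Q = √(0.0617) = 0.248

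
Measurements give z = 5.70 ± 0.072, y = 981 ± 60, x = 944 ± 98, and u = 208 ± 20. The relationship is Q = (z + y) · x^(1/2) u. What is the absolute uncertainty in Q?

7.89e+05

Let w = z + y = 987. δw = √(δz² + δy²) = √(0.00518 + 3600) = 60.0, so δw/w = 0.0608.
Q is then a monomial in w, x, u:
δQ/Q = √((δw/w)² + (½·δx/x)² + (1·δu/u)²) = √(0.00370 + 0.00269 + 0.00925) = 0.125
Q = 6.31e+06, so δQ = 0.125 × 6.31e+06 = 7.89e+05.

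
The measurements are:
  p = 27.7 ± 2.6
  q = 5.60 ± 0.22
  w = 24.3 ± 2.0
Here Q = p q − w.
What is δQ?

15.9

Let h = p·q = 155. δh/h = √((1·δp/p)² + (1·δq/q)²) = √(0.00881 + 0.00154) = 0.102, so δh = 15.8.
Q = h − w: δQ = √(δh² + δw²) = √(249 + 4.00) = 15.9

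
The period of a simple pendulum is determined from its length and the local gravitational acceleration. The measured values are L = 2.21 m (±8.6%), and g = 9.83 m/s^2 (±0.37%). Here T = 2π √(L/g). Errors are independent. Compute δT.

0.128 s

Each factor contributes (exponent × relative error)² to (δT/T)²:
  (½·δL/L)² = (0.5×0.0860)² = 0.00185;  (−½·δg/g)² = (-0.5×0.00370)² = 3.42e-06
δT/T = √(0.00185) = 0.0430
T = 2.98 s, so δT = 0.0430 × 2.98 = 0.128 s.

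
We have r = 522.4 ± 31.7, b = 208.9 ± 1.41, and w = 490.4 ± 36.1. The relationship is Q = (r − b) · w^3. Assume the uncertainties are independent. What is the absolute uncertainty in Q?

Let u = r − b = 313.5. δu = √(δr² + δb²) = √(1000 + 1.99) = 31.7, so δu/u = 0.101.
Q is then a monomial in u, w:
δQ/Q = √((δu/u)² + (3·δw/w)²) = √(0.0102 + 0.0488) = 0.243
Q = 3.697e+10, so δQ = 0.243 × 3.697e+10 = 8.98e+09.

8.98e+09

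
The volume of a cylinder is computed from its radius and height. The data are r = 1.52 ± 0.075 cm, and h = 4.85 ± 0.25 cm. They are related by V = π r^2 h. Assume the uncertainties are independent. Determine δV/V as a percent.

11.1%

Products/powers → add relative errors in quadrature, weighted by exponent:
  (2·δr/r)² = (2×0.0493)² = 0.00974;  (1·δh/h)² = (1×0.0515)² = 0.00266
δV/V = √(0.0124) = 0.111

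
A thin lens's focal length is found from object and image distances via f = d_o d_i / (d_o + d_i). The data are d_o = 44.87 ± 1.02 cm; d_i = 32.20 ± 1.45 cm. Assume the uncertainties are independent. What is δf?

∂f/∂d_o = (d_i/(d_o+d_i))² = 0.175;  ∂f/∂d_i = (d_o/(d_o+d_i))² = 0.339
δf = √((∂f/∂d_o · δd_o)² + (∂f/∂d_i · δd_i)²) = √(0.0317 + 0.242) = 0.523 cm

0.523 cm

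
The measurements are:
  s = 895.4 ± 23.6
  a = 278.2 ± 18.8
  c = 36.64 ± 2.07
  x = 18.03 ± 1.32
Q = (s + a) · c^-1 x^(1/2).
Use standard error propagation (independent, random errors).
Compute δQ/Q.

Let u = s + a = 1174. δu = √(δs² + δa²) = √(557 + 353) = 30.2, so δu/u = 0.0257.
Q is then a monomial in u, c, x:
δQ/Q = √((δu/u)² + (-1·δc/c)² + (½·δx/x)²) = √(0.000661 + 0.00319 + 0.00134) = 0.0721

0.0721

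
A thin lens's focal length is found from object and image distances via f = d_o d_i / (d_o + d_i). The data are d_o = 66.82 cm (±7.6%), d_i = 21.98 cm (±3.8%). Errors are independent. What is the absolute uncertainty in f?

0.566 cm

∂f/∂d_o = (d_i/(d_o+d_i))² = 0.0613;  ∂f/∂d_i = (d_o/(d_o+d_i))² = 0.566
δf = √((∂f/∂d_o · δd_o)² + (∂f/∂d_i · δd_i)²) = √(0.0968 + 0.224) = 0.566 cm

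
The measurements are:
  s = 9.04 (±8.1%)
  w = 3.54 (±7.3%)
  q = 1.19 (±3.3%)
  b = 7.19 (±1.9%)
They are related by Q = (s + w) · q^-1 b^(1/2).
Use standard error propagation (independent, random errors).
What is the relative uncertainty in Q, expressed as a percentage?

7.06%

Let u = s + w = 12.6. δu = √(δs² + δw²) = √(0.536 + 0.0668) = 0.777, so δu/u = 0.0617.
Q is then a monomial in u, q, b:
δQ/Q = √((δu/u)² + (-1·δq/q)² + (½·δb/b)²) = √(0.00381 + 0.00109 + 9.02e-05) = 0.0706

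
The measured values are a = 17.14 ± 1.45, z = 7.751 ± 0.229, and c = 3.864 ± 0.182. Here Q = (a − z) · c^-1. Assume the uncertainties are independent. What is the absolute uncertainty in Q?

0.397

Let u = a − z = 9.389. δu = √(δa² + δz²) = √(2.10 + 0.0524) = 1.47, so δu/u = 0.156.
Q is then a monomial in u, c:
δQ/Q = √((δu/u)² + (-1·δc/c)²) = √(0.0244 + 0.00222) = 0.163
Q = 2.430, so δQ = 0.163 × 2.430 = 0.397.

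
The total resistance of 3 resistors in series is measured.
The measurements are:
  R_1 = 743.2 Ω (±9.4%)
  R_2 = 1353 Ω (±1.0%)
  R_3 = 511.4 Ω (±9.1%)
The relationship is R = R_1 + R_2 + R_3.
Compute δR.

85.0 Ω

For a sum/difference, combine absolute errors in quadrature:
  (δR_1)² = 4880;  (δR_2)² = 183;  (δR_3)² = 2170
δR = √(7230) = 85.0 Ω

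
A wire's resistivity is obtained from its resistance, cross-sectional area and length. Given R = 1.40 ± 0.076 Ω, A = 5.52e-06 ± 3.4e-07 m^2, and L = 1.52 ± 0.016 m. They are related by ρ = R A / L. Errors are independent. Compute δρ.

For a monomial ρ ∝ R, A, L^-1, fractional errors add in quadrature:
  (1·δR/R)² = (1×0.0543)² = 0.00295;  (1·δA/A)² = (1×0.0616)² = 0.00379;  (-1·δL/L)² = (-1×0.0105)² = 0.000111
δρ/ρ = √(0.00685) = 0.0828
ρ = 5.08e-06 Ω·m, so δρ = 0.0828 × 5.08e-06 = 4.21e-07 Ω·m.

4.21e-07 Ω·m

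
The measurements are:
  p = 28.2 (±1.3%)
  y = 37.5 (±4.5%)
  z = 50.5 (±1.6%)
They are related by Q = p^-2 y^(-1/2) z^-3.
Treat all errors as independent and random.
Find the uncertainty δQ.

For a monomial Q ∝ p^-2, y^(-1/2), z^-3, fractional errors add in quadrature:
  (-2·δp/p)² = (-2×0.0130)² = 0.000676;  (−½·δy/y)² = (-0.5×0.0450)² = 0.000506;  (-3·δz/z)² = (-3×0.0160)² = 0.00230
δQ/Q = √(0.00349) = 0.0590
Q = 1.59e-09, so δQ = 0.0590 × 1.59e-09 = 9.41e-11.

9.41e-11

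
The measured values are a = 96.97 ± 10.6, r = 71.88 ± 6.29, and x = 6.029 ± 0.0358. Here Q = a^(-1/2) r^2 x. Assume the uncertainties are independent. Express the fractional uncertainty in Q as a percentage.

Since Q is a product/quotient, work with relative uncertainties:
  (−½·δa/a)² = (-0.5×0.109)² = 0.00299;  (2·δr/r)² = (2×0.0875)² = 0.0306;  (1·δx/x)² = (1×0.00594)² = 3.53e-05
δQ/Q = √(0.0337) = 0.183

18.3%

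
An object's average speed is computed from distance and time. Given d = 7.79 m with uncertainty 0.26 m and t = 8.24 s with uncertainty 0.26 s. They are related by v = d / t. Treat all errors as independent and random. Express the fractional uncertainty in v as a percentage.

Relative error in a monomial: (δv/v)² = Σ (nᵢ · δxᵢ/xᵢ)².
  (1·δd/d)² = (1×0.0334)² = 0.00111;  (-1·δt/t)² = (-1×0.0316)² = 0.000996
δv/v = √(0.00211) = 0.0459

4.59%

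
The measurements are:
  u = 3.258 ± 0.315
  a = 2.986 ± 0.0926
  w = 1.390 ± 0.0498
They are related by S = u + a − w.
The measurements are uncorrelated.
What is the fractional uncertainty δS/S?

0.0684

For a sum/difference, combine absolute errors in quadrature:
  (δu)² = 0.0992;  (δa)² = 0.00857;  (δw)² = 0.00248
δS = √(0.110) = 0.332
S = 4.854, so δS/S = 0.332/4.854 = 0.0684.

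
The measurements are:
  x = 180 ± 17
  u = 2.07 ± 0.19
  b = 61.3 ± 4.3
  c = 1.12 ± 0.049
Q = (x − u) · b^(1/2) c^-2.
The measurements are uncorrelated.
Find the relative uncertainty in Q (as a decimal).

Let w = x − u = 178. δw = √(δx² + δu²) = √(289 + 0.0361) = 17.0, so δw/w = 0.0955.
Q is then a monomial in w, b, c:
δQ/Q = √((δw/w)² + (½·δb/b)² + (-2·δc/c)²) = √(0.00913 + 0.00123 + 0.00766) = 0.134

0.134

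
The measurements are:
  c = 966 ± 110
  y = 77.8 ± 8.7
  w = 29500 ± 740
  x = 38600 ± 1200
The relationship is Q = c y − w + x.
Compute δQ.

12100

Let p = c·y = 75200. δp/p = √((1·δc/c)² + (1·δy/y)²) = √(0.0130 + 0.0125) = 0.160, so δp = 12000.
Q = p − w + x: δQ = √(δp² + δw² + δx²) = √(1.44e+08 + 5.48e+05 + 1.44e+06) = 12100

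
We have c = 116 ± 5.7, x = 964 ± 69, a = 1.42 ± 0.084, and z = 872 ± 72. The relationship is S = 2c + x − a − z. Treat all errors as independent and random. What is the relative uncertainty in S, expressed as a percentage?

31.1%

Each term contributes (cᵢ δxᵢ)² to (δS)²:
  (2·δc)² = 130;  (δx)² = 4760;  (δa)² = 0.00706;  (δz)² = 5180
δS = √(10100) = 100
S = 323, so δS/S = 100/323 = 0.311.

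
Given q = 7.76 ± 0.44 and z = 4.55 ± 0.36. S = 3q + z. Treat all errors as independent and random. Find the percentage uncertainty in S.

Absolute uncertainties add in quadrature for a linear combination:
  (3·δq)² = 1.74;  (δz)² = 0.130
δS = √(1.87) = 1.37
S = 27.8, so δS/S = 1.37/27.8 = 0.0492.

4.92%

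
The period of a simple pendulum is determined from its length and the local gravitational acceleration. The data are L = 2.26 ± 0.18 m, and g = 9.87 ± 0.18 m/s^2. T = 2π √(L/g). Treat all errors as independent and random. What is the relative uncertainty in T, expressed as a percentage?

Each factor contributes (exponent × relative error)² to (δT/T)²:
  (½·δL/L)² = (0.5×0.0796)² = 0.00159;  (−½·δg/g)² = (-0.5×0.0182)² = 8.31e-05
δT/T = √(0.00167) = 0.0409

4.09%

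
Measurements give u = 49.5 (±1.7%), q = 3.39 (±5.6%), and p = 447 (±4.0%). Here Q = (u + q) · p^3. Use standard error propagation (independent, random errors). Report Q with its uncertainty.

Let w = u + q = 52.9. δw = √(δu² + δq²) = √(0.708 + 0.0360) = 0.863, so δw/w = 0.0163.
Q is then a monomial in w, p:
δQ/Q = √((δw/w)² + (3·δp/p)²) = √(0.000266 + 0.0144) = 0.121
Q = 4.72e+09, so δQ = 0.121 × 4.72e+09 = 5.72e+08.

(4.72 ± 0.572) × 10^9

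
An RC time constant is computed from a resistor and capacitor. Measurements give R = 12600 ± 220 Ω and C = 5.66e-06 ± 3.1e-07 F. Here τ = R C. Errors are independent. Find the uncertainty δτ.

0.00410 s

Products/powers → add relative errors in quadrature, weighted by exponent:
  (1·δR/R)² = (1×0.0175)² = 0.000305;  (1·δC/C)² = (1×0.0548)² = 0.00300
δτ/τ = √(0.00330) = 0.0575
τ = 0.0713 s, so δτ = 0.0575 × 0.0713 = 0.00410 s.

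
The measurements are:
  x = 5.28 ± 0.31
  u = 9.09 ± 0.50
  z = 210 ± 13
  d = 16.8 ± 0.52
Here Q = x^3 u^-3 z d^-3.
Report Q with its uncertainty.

Relative error in a monomial: (δQ/Q)² = Σ (nᵢ · δxᵢ/xᵢ)².
  (3·δx/x)² = (3×0.0587)² = 0.0310;  (-3·δu/u)² = (-3×0.0550)² = 0.0272;  (1·δz/z)² = (1×0.0619)² = 0.00383;  (-3·δd/d)² = (-3×0.0310)² = 0.00862
δQ/Q = √(0.0707) = 0.266
Q = 0.00868, so δQ = 0.266 × 0.00868 = 0.00231.

0.00868 ± 0.00231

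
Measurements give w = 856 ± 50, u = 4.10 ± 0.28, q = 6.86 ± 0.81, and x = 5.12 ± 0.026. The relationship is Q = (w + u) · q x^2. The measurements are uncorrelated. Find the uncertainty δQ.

Let h = w + u = 860. δh = √(δw² + δu²) = √(2500 + 0.0784) = 50.0, so δh/h = 0.0581.
Q is then a monomial in h, q, x:
δQ/Q = √((δh/h)² + (1·δq/q)² + (2·δx/x)²) = √(0.00338 + 0.0139 + 0.000103) = 0.132
Q = 1.55e+05, so δQ = 0.132 × 1.55e+05 = 20400.

20400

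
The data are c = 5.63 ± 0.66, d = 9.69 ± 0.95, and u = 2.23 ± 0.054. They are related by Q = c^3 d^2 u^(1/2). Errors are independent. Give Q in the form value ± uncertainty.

Relative error in a monomial: (δQ/Q)² = Σ (nᵢ · δxᵢ/xᵢ)².
  (3·δc/c)² = (3×0.117)² = 0.124;  (2·δd/d)² = (2×0.0980)² = 0.0384;  (½·δu/u)² = (0.5×0.0242)² = 0.000147
δQ/Q = √(0.162) = 0.403
Q = 25000, so δQ = 0.403 × 25000 = 10100.

25000 ± 10100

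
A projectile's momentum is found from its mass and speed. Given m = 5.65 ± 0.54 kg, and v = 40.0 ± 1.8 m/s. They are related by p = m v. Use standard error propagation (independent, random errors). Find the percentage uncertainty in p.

10.6%

For a monomial p ∝ m, v, fractional errors add in quadrature:
  (1·δm/m)² = (1×0.0956)² = 0.00913;  (1·δv/v)² = (1×0.0450)² = 0.00202
δp/p = √(0.0112) = 0.106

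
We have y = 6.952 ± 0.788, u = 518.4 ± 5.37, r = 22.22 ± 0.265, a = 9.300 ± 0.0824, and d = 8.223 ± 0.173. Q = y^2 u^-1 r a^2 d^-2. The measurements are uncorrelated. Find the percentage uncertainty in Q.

23.2%

Each factor contributes (exponent × relative error)² to (δQ/Q)²:
  (2·δy/y)² = (2×0.113)² = 0.0514;  (-1·δu/u)² = (-1×0.0104)² = 0.000107;  (1·δr/r)² = (1×0.0119)² = 0.000142;  (2·δa/a)² = (2×0.00886)² = 0.000314;  (-2·δd/d)² = (-2×0.0210)² = 0.00177
δQ/Q = √(0.0537) = 0.232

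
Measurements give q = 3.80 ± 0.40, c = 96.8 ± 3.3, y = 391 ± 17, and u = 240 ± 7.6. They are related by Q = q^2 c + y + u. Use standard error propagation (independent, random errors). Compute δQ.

299

Let p = q^2·c = 1400. δp/p = √((2·δq/q)² + (1·δc/c)²) = √(0.0443 + 0.00116) = 0.213, so δp = 298.
Q = p + y + u: δQ = √(δp² + δy² + δu²) = √(88900 + 289 + 57.8) = 299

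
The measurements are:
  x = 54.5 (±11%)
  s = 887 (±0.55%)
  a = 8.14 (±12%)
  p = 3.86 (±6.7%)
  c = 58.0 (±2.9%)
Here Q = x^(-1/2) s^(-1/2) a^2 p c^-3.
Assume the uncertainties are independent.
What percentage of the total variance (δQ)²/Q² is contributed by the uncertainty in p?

(δQ/Q)² = (−½·δx/x)² + (−½·δs/s)² + (2·δa/a)² + (1·δp/p)² + (-3·δc/c)²
  x term: (-0.5×0.110)² = 0.00302
  s term: (-0.5×0.00550)² = 7.56e-06
  a term: (2×0.120)² = 0.0576
  p term: (1×0.0670)² = 0.00449
  c term: (-3×0.0290)² = 0.00757
Total = 0.0727. Share from p = 0.00449/0.0727 = 0.0618.

6.18%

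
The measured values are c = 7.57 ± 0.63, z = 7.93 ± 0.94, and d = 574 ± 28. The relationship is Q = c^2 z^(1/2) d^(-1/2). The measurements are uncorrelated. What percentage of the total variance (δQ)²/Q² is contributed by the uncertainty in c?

87.1%

(δQ/Q)² = (2·δc/c)² + (½·δz/z)² + (−½·δd/d)²
  c term: (2×0.0832)² = 0.0277
  z term: (0.5×0.119)² = 0.00351
  d term: (-0.5×0.0488)² = 0.000595
Total = 0.0318. Share from c = 0.0277/0.0318 = 0.871.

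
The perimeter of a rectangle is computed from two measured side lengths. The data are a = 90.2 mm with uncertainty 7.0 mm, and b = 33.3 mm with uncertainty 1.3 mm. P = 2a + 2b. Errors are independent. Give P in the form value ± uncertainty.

247 ± 14.2 mm

Sums and differences: (δP)² = Σ (cᵢ δxᵢ)².
  (2·δa)² = 196;  (2·δb)² = 6.76
δP = √(203) = 14.2 mm
P = 247 mm.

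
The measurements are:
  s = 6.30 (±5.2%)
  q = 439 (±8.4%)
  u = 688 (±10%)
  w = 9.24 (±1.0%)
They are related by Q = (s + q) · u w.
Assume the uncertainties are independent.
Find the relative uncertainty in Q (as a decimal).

Let h = s + q = 445. δh = √(δs² + δq²) = √(0.107 + 1360) = 36.9, so δh/h = 0.0828.
Q is then a monomial in h, u, w:
δQ/Q = √((δh/h)² + (1·δu/u)² + (1·δw/w)²) = √(0.00686 + 0.0100 + 0.000100) = 0.130

0.130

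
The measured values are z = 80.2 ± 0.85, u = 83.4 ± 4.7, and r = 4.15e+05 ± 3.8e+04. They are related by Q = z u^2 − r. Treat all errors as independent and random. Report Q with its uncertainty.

(1.43 ± 0.737) × 10^5

Let p = z·u^2 = 5.58e+05. δp/p = √((1·δz/z)² + (2·δu/u)²) = √(0.000112 + 0.0127) = 0.113, so δp = 63200.
Q = p − r: δQ = √(δp² + δr²) = √(3.99e+09 + 1.44e+09) = 73700
Q = 1.43e+05.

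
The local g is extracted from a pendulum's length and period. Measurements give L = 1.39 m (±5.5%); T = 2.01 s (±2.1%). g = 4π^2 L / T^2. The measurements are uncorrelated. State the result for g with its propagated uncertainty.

13.6 ± 0.940 m/s^2

For a monomial g ∝ L, T^-2, fractional errors add in quadrature:
  (1·δL/L)² = (1×0.0550)² = 0.00302;  (-2·δT/T)² = (-2×0.0210)² = 0.00176
δg/g = √(0.00479) = 0.0692
g = 13.6 m/s^2, so δg = 0.0692 × 13.6 = 0.940 m/s^2.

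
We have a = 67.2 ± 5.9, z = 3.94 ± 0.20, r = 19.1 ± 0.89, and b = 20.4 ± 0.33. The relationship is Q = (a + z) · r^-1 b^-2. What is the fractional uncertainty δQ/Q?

Let u = a + z = 71.1. δu = √(δa² + δz²) = √(34.8 + 0.0400) = 5.90, so δu/u = 0.0830.
Q is then a monomial in u, r, b:
δQ/Q = √((δu/u)² + (-1·δr/r)² + (-2·δb/b)²) = √(0.00689 + 0.00217 + 0.00105) = 0.101

0.101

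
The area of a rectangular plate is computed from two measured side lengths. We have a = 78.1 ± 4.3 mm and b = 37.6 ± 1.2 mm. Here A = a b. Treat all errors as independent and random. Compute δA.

Since A is a product/quotient, work with relative uncertainties:
  (1·δa/a)² = (1×0.0551)² = 0.00303;  (1·δb/b)² = (1×0.0319)² = 0.00102
δA/A = √(0.00405) = 0.0636
A = 2940 mm^2, so δA = 0.0636 × 2940 = 187 mm^2.

187 mm^2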